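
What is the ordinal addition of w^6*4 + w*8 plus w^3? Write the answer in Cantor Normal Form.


Ordinal addition (w^6*4 + w*8) + w^3:
alpha's leading term has exponent 6 > beta's exponent 3, so it survives.
alpha's tail term has exponent 1 < beta's exponent 3, so it is absorbed by beta.
In ordinal addition, any term followed by a strictly larger-exponent term is absorbed.
Result = w^6*4 + w^3

w^6*4 + w^3


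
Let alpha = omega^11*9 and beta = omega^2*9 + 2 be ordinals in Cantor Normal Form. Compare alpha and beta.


Compare term by term from highest exponent:
alpha = omega^11*9
beta = omega^2*9 + 2
Term 1: alpha has omega^11*9, beta has omega^2*9
Term 2: alpha has omega^0*0, beta has omega^0*2
Result: alpha > beta

alpha > beta


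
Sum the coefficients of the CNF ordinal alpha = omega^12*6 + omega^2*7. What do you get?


CNF: omega^12*6 + omega^2*7
Coefficients: 6 + 7 = 13

13


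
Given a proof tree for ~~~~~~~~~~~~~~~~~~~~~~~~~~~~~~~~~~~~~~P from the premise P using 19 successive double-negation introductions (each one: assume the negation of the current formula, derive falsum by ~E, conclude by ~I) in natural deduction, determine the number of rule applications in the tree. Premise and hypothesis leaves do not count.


Each double-negation introduction (from C infer ~~C) uses 2 inference nodes: one ~E (C and ~C give falsum) and one ~I (discharge ~C).
19 double negations = 19 * 2 = 38 inference nodes.

38


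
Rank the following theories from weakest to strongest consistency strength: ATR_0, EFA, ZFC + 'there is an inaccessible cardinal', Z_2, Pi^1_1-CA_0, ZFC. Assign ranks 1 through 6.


Ordering by consistency strength:
1. EFA
2. ATR_0
3. Pi^1_1-CA_0
4. Z_2
5. ZFC
6. ZFC + 'there is an inaccessible cardinal'


ATR_0=2, EFA=1, ZFC + 'there is an inaccessible cardinal'=6, Z_2=4, Pi^1_1-CA_0=3, ZFC=5


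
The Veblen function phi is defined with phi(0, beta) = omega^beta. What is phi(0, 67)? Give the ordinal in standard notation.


phi(0, 67):
phi(0, beta) = omega^beta by definition.
phi(0, 67) = omega^67

omega^67


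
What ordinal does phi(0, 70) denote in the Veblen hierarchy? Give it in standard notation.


phi(0, 70):
phi(0, beta) = omega^beta by definition.
phi(0, 70) = omega^70

omega^70


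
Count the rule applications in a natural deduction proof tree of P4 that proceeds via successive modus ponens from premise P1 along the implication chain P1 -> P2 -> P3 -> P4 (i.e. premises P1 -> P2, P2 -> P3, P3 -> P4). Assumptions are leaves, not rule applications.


We have a chain: P1 -> P2 -> P3 -> P4.
Each modus ponens application produces the next variable.
The chain has 4 propositions, so 4-1 = 3 modus ponens steps.
Total inference nodes = 3

3


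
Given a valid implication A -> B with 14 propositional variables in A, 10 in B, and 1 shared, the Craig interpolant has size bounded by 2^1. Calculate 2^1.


Shared atoms = 1
Craig interpolant size bound = 2^1
= 2

2


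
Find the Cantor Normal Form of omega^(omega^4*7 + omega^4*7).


omega^(omega^4*7 + omega^4*7):
Both terms of the exponent have the same exponent 4, so they merge: omega^4*7 + omega^4*7 = omega^4*(7+7) = omega^4*14.
omega raised to a CNF ordinal is a single CNF term: Result = omega^(omega^4*14)

omega^(omega^4*14)


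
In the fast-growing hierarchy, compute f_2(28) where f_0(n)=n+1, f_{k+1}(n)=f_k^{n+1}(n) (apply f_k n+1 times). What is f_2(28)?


f_2(28) = f_1^29(28)
f_1(m) = 2m + 1.
Iterating: f_1^k(n) = 2^k*(n+1) - 1.
f_2(28) = 2^29*(28+1) - 1 = 536870912*29 - 1 = 15569256447

15569256447


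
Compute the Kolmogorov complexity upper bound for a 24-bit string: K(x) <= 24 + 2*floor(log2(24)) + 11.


floor(log2(24)) = 4
2 * 4 = 8
K(x) <= 24 + 8 + 11 = 43

43


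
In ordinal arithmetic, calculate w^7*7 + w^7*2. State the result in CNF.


Ordinal addition w^7*7 + w^7*2:
Both terms have the same exponent 7.
w^e*c + w^e*d = w^e*(c+d).
Result = w^7*(7+2) = w^7*9

w^7*9


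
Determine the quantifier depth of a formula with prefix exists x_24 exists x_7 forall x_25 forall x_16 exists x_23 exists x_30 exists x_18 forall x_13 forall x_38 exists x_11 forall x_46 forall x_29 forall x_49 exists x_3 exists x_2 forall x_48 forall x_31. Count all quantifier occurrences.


Quantifier prefix has 17 quantifier symbols.
Quantifier depth = 17

17


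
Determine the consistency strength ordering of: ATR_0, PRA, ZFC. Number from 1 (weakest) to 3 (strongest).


Ordering by consistency strength:
1. PRA
2. ATR_0
3. ZFC


ATR_0=2, PRA=1, ZFC=3


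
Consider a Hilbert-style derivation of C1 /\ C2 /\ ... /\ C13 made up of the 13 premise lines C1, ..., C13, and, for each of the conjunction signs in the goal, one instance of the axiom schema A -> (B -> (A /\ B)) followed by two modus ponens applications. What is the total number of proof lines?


Conjoining 13 premises:
- 13 premise lines
- the goal has 12 conjunction signs; each costs 1 axiom instance + 2 MP = 3 lines: 3 * 12 = 36
Total = 13 + 36 = 49 lines.

49


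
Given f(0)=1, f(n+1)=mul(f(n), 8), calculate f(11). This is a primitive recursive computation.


f(0) = 1
f(1) = mul(f(0), 8) = mul(1, 8) = 8
f(2) = mul(f(1), 8) = mul(8, 8) = 64
f(3) = mul(f(2), 8) = mul(64, 8) = 512
f(4) = mul(f(3), 8) = mul(512, 8) = 4096
f(5) = mul(f(4), 8) = mul(4096, 8) = 32768
f(6) = mul(f(5), 8) = mul(32768, 8) = 262144
f(7) = mul(f(6), 8) = mul(262144, 8) = 2097152
f(8) = mul(f(7), 8) = mul(2097152, 8) = 16777216
f(9) = mul(f(8), 8) = mul(16777216, 8) = 134217728
f(10) = mul(f(9), 8) = mul(134217728, 8) = 1073741824
f(11) = mul(f(10), 8) = mul(1073741824, 8) = 8589934592


8589934592


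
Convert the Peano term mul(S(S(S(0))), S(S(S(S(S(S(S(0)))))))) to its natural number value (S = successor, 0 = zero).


mul(S^3(0), S^7(0)):
S^3(0) = 3
S^7(0) = 7
3 * 7 = 21

21


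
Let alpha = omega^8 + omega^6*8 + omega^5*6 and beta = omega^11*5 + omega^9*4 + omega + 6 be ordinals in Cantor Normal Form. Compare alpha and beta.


Compare term by term from highest exponent:
alpha = omega^8 + omega^6*8 + omega^5*6
beta = omega^11*5 + omega^9*4 + omega + 6
Term 1: alpha has omega^8*1, beta has omega^11*5
Term 2: alpha has omega^6*8, beta has omega^9*4
Term 3: alpha has omega^5*6, beta has omega^1*1
Term 4: alpha has omega^0*0, beta has omega^0*6
Result: alpha < beta

alpha < beta


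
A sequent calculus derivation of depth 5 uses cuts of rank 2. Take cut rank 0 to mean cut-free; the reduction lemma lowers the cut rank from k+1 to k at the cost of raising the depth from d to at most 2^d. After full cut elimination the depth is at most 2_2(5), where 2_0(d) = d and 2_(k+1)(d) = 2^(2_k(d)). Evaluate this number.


Each rank reduction sends depth d to at most 2^d; cut rank r needs r reductions.
2_0(5) = 5
2_1(5) = 2^5 = 32
2_2(5) = 2^32 = 4294967296
Cut-free depth bound = 4294967296

4294967296


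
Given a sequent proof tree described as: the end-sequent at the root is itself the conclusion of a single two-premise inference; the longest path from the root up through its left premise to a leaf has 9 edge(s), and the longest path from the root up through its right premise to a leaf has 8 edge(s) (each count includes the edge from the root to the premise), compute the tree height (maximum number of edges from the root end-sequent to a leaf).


Longest path through the left premise: 9 edges (measured from the branching sequent)
Longest path through the right premise: 8 edges
Height of the subtree rooted at the branching sequent: max(9, 8) = 9
The branching sequent is the root itself.
Total height = 9

9


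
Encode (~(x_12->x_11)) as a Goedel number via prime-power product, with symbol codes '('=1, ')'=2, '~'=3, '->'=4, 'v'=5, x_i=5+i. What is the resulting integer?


Formula: (~(x_12->x_11))
Symbol codes: [1, 3, 1, 17, 4, 16, 2, 2]
Primes: [2, 3, 5, 7, 11, 13, 17, 19]
p_1^1 = 2^1 = 2
p_2^3 = 3^3 = 27
p_3^1 = 5^1 = 5
p_4^17 = 7^17 = 232630513987207
p_5^4 = 11^4 = 14641
p_6^16 = 13^16 = 665416609183179841
p_7^2 = 17^2 = 289
p_8^2 = 19^2 = 361
Product = 63841027262212717445892416426460309114902610

63841027262212717445892416426460309114902610


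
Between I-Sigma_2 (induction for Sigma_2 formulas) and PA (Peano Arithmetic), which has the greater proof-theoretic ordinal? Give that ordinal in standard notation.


Proof-theoretic ordinal of I-Sigma_2 (induction for Sigma_2 formulas): omega^(omega^omega)
Proof-theoretic ordinal of PA (Peano Arithmetic): epsilon_0
Comparing: omega^(omega^omega) < epsilon_0.
The larger ordinal is epsilon_0 (from PA (Peano Arithmetic)).

epsilon_0


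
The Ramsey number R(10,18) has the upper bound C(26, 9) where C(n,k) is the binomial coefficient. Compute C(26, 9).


R(10,18) <= C(10+18-2, 10-1) = C(26, 9)
C(26, 9) = 26! / (9! * 17!)
= 3124550

3124550


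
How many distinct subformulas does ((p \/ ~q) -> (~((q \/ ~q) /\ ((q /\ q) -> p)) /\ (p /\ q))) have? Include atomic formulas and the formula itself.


Formula: ((p \/ ~q) -> (~((q \/ ~q) /\ ((q /\ q) -> p)) /\ (p /\ q)))
Subformulas found:
  1. q
  2. p
  3. ~q
  4. (p /\ q)
  5. (q /\ q)
  6. (q \/ ~q)
  7. (p \/ ~q)
  8. ((q /\ q) -> p)
  9. ((q \/ ~q) /\ ((q /\ q) -> p))
  10. ~((q \/ ~q) /\ ((q /\ q) -> p))
  11. (~((q \/ ~q) /\ ((q /\ q) -> p)) /\ (p /\ q))
  12. ((p \/ ~q) -> (~((q \/ ~q) /\ ((q /\ q) -> p)) /\ (p /\ q)))
Total distinct subformulas = 12

12


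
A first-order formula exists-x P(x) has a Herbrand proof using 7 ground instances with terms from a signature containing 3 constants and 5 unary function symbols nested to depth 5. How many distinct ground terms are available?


Herbrand terms by depth:
Depth 0: 3 constants
Depth 1: 15 new terms (running total: 18)
Depth 2: 75 new terms (running total: 93)
Depth 3: 375 new terms (running total: 468)
Depth 4: 1875 new terms (running total: 2343)
Depth 5: 9375 new terms (running total: 11718)
Total distinct ground terms = 11718

11718


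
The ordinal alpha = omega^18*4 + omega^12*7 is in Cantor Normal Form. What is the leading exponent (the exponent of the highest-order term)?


CNF: omega^18*4 + omega^12*7
The leading term is omega^18*4, which has exponent 18.

18


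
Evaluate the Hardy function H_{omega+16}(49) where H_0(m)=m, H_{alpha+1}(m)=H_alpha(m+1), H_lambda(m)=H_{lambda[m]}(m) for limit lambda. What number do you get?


H_{omega+16}(49):
Unwind the 16 successor steps: H_{omega+16}(49) = H_omega(49+16) = H_omega(65).
H_omega(m) = H_m(m) = m + m = 2m.
Result = 2 * 65 = 130

130


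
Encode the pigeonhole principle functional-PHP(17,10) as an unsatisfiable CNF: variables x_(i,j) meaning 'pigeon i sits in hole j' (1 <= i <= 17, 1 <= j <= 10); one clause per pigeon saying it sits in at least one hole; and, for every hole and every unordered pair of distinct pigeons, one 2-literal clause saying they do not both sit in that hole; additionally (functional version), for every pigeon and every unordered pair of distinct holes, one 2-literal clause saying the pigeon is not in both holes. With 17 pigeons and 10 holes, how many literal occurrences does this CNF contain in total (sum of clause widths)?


functional-PHP(17,10): 17 pigeons, 10 holes, 17*10 = 170 variables.
- pigeon clauses: one per pigeon -> 17 clauses of width 10 -> 170 literals
- hole clauses: 10 holes * C(17,2) = 10 * 136 -> 1360 clauses of width 2 -> 2720 literals
- functional clauses: 17 pigeons * C(10,2) = 17 * 45 -> 765 clauses of width 2 -> 1530 literals
Total literal occurrences = 170 + 2720 + 1530 = 4420

4420


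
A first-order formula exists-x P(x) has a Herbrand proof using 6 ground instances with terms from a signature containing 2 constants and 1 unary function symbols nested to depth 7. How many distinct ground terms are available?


Herbrand terms by depth:
Depth 0: 2 constants
Depth 1: 2 new terms (running total: 4)
Depth 2: 2 new terms (running total: 6)
Depth 3: 2 new terms (running total: 8)
Depth 4: 2 new terms (running total: 10)
Depth 5: 2 new terms (running total: 12)
Depth 6: 2 new terms (running total: 14)
Depth 7: 2 new terms (running total: 16)
Total distinct ground terms = 16

16


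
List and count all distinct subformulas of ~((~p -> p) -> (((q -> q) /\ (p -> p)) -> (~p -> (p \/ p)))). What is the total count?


Formula: ~((~p -> p) -> (((q -> q) /\ (p -> p)) -> (~p -> (p \/ p))))
Subformulas found:
  1. q
  2. p
  3. ~p
  4. (p \/ p)
  5. (q -> q)
  6. (p -> p)
  7. (~p -> p)
  8. (~p -> (p \/ p))
  9. ((q -> q) /\ (p -> p))
  10. (((q -> q) /\ (p -> p)) -> (~p -> (p \/ p)))
  11. ((~p -> p) -> (((q -> q) /\ (p -> p)) -> (~p -> (p \/ p))))
  12. ~((~p -> p) -> (((q -> q) /\ (p -> p)) -> (~p -> (p \/ p))))
Total distinct subformulas = 12

12


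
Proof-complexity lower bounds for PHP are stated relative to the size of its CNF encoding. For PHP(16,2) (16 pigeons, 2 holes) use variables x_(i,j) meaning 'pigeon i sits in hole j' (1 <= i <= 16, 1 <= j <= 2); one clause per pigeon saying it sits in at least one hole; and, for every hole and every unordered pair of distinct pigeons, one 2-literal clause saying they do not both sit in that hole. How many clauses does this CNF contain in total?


PHP(16,2): 16 pigeons, 2 holes, 16*2 = 32 variables.
- pigeon clauses: one per pigeon -> 16 clauses
- hole clauses: 2 holes * C(16,2) = 2 * 120 -> 240 clauses
Total clauses = 16 + 240 = 256

256


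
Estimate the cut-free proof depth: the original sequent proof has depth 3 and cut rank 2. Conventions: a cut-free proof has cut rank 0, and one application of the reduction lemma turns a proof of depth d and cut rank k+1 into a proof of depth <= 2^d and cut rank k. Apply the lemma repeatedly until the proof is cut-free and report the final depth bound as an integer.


Each rank reduction sends depth d to at most 2^d; cut rank r needs r reductions.
2_0(3) = 3
2_1(3) = 2^3 = 8
2_2(3) = 2^8 = 256
Cut-free depth bound = 256

256


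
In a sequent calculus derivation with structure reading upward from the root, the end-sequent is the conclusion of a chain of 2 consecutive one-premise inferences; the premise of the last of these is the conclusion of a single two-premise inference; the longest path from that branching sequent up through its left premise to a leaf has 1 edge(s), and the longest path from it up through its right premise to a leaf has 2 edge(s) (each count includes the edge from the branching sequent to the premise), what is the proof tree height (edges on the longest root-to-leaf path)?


Longest path through the left premise: 1 edges (measured from the branching sequent)
Longest path through the right premise: 2 edges
Height of the subtree rooted at the branching sequent: max(1, 2) = 2
The branching sequent sits 2 edges above the root (the chain of one-premise inferences), so height = 2 + 2 = 4

4


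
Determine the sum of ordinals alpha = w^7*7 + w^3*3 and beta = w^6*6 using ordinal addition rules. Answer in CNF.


Ordinal addition (w^7*7 + w^3*3) + w^6*6:
alpha's leading term has exponent 7 > beta's exponent 6, so it survives.
alpha's tail term has exponent 3 < beta's exponent 6, so it is absorbed by beta.
In ordinal addition, any term followed by a strictly larger-exponent term is absorbed.
Result = w^7*7 + w^6*6

w^7*7 + w^6*6


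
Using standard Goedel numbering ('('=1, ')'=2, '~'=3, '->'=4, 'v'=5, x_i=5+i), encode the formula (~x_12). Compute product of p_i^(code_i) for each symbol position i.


Formula: (~x_12)
Symbol codes: [1, 3, 17, 2]
Primes: [2, 3, 5, 7]
p_1^1 = 2^1 = 2
p_2^3 = 3^3 = 27
p_3^17 = 5^17 = 762939453125
p_4^2 = 7^2 = 49
Product = 2018737792968750

2018737792968750


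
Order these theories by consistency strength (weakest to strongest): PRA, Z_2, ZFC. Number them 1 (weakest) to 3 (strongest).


Ordering by consistency strength:
1. PRA
2. Z_2
3. ZFC


PRA=1, Z_2=2, ZFC=3


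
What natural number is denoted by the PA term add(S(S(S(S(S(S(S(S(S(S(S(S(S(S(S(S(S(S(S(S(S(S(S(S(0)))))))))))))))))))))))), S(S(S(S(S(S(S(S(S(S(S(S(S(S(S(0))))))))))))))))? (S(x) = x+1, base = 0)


add(S^24(0), S^15(0)):
S^24(0) = 24
S^15(0) = 15
24 + 15 = 39

39


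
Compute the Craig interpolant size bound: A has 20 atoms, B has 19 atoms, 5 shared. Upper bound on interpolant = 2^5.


Shared atoms = 5
Craig interpolant size bound = 2^5
= 32

32


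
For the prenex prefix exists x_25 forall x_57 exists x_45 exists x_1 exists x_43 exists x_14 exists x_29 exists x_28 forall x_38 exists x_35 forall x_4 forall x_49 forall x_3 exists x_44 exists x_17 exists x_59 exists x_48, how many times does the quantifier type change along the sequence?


Walk the prefix and count type changes:
  position 1: exists -> forall <-- alternation
  position 2: forall -> exists <-- alternation
  position 3: exists -> exists
  position 4: exists -> exists
  position 5: exists -> exists
  position 6: exists -> exists
  position 7: exists -> exists
  position 8: exists -> forall <-- alternation
  position 9: forall -> exists <-- alternation
  position 10: exists -> forall <-- alternation
  position 11: forall -> forall
  position 12: forall -> forall
  position 13: forall -> exists <-- alternation
  position 14: exists -> exists
  position 15: exists -> exists
  position 16: exists -> exists
Total alternations = 6

6


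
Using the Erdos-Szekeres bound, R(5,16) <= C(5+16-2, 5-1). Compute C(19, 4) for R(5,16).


R(5,16) <= C(5+16-2, 5-1) = C(19, 4)
C(19, 4) = 19! / (4! * 15!)
= 3876

3876


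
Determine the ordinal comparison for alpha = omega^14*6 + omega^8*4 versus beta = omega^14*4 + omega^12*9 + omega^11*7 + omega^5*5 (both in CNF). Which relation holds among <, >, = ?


Compare term by term from highest exponent:
alpha = omega^14*6 + omega^8*4
beta = omega^14*4 + omega^12*9 + omega^11*7 + omega^5*5
Term 1: alpha has omega^14*6, beta has omega^14*4
Term 2: alpha has omega^8*4, beta has omega^12*9
Term 3: alpha has omega^0*0, beta has omega^11*7
Term 4: alpha has omega^0*0, beta has omega^5*5
Result: alpha > beta

alpha > beta


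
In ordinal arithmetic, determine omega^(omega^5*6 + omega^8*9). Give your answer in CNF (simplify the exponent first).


omega^(omega^5*6 + omega^8*9):
In ordinal addition a term is absorbed by a following term of strictly larger exponent: 5 < 8, so omega^5*6 + omega^8*9 = omega^8*9.
omega raised to a CNF ordinal is a single CNF term: Result = omega^(omega^8*9)

omega^(omega^8*9)


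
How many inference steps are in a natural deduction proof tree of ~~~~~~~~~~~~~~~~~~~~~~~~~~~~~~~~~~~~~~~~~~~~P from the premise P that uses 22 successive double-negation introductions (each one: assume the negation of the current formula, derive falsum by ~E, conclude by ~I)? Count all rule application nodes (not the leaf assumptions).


Each double-negation introduction (from C infer ~~C) uses 2 inference nodes: one ~E (C and ~C give falsum) and one ~I (discharge ~C).
22 double negations = 22 * 2 = 44 inference nodes.

44


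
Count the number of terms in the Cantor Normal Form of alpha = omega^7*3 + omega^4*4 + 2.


CNF: omega^7*3 + omega^4*4 + 2
Count the summands separated by '+':
  term 1: omega^7*3
  term 2: omega^4*4
  term 3: 2
Total terms = 3

3


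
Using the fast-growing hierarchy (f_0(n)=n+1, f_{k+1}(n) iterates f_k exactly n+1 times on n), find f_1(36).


f_1(36) = f_0^37(36)
f_0 adds 1 each time, applied 37 times.
f_1(36) = 36 + 37 = 73

73


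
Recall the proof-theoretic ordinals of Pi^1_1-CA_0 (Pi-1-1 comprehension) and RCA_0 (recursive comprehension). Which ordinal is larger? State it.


Proof-theoretic ordinal of Pi^1_1-CA_0 (Pi-1-1 comprehension): psi_0(Omega_omega)
Proof-theoretic ordinal of RCA_0 (recursive comprehension): omega^omega
Comparing: omega^omega < psi_0(Omega_omega).
The larger ordinal is psi_0(Omega_omega) (from Pi^1_1-CA_0 (Pi-1-1 comprehension)).

psi_0(Omega_omega)


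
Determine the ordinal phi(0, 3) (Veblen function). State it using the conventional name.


phi(0, 3):
phi(0, beta) = omega^beta by definition.
phi(0, 3) = omega^3

omega^3


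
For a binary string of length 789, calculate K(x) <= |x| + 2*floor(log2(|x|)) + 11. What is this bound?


floor(log2(789)) = 9
2 * 9 = 18
K(x) <= 789 + 18 + 11 = 818

818


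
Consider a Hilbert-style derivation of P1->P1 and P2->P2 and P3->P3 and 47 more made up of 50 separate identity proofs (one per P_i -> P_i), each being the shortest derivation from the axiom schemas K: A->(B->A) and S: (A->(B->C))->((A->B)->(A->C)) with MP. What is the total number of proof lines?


The shortest proof of A->A from K and S in the Hilbert calculus has exactly 5 lines:
(1) K instance A->((A->A)->A), (2) S instance, (3) MP on 1,2, (4) K instance A->(A->A), (5) MP on 3,4.
For 50 independent identities: 50 * 5 = 250 lines total.

250


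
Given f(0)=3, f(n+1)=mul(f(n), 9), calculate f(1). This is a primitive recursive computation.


f(0) = 3
f(1) = mul(f(0), 9) = mul(3, 9) = 27


27


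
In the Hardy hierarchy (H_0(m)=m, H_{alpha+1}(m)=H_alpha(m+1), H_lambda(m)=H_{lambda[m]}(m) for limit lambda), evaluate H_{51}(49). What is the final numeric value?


H_51(49):
For finite ordinals k, H_k(n) = n + k (each successor step adds 1).
H_51(49) = 49 + 51 = 100

100


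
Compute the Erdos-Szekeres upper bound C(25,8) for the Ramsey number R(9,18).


R(9,18) <= C(9+18-2, 9-1) = C(25, 8)
C(25, 8) = 25! / (8! * 17!)
= 1081575

1081575


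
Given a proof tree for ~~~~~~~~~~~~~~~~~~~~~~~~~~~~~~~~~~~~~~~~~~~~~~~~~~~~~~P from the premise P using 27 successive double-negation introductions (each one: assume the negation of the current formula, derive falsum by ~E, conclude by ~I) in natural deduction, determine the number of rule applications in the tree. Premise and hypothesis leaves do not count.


Each double-negation introduction (from C infer ~~C) uses 2 inference nodes: one ~E (C and ~C give falsum) and one ~I (discharge ~C).
27 double negations = 27 * 2 = 54 inference nodes.

54


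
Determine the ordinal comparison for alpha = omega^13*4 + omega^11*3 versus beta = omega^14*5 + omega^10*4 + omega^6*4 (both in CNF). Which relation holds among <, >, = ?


Compare term by term from highest exponent:
alpha = omega^13*4 + omega^11*3
beta = omega^14*5 + omega^10*4 + omega^6*4
Term 1: alpha has omega^13*4, beta has omega^14*5
Term 2: alpha has omega^11*3, beta has omega^10*4
Term 3: alpha has omega^0*0, beta has omega^6*4
Result: alpha < beta

alpha < beta


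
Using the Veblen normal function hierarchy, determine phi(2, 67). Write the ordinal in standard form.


phi(2, 67):
phi(2, beta) = zeta_beta (the beta-th zeta number, fixed point of epsilon).
phi(2, 67) = zeta_67

zeta_67


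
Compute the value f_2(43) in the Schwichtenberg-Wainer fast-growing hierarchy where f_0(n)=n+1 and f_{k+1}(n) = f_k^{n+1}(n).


f_2(43) = f_1^44(43)
f_1(m) = 2m + 1.
Iterating: f_1^k(n) = 2^k*(n+1) - 1.
f_2(43) = 2^44*(43+1) - 1 = 17592186044416*44 - 1 = 774056185954303

774056185954303


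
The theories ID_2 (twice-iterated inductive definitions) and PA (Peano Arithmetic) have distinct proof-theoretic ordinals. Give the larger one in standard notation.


Proof-theoretic ordinal of ID_2 (twice-iterated inductive definitions): psi_0(epsilon_{Omega_2+1})
Proof-theoretic ordinal of PA (Peano Arithmetic): epsilon_0
Comparing: epsilon_0 < psi_0(epsilon_{Omega_2+1}).
The larger ordinal is psi_0(epsilon_{Omega_2+1}) (from ID_2 (twice-iterated inductive definitions)).

psi_0(epsilon_{Omega_2+1})


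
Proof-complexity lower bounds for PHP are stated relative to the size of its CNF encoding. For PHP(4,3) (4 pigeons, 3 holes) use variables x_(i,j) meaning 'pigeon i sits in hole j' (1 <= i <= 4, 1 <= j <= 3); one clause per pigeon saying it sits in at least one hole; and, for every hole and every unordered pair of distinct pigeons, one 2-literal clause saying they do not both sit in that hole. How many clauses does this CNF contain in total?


PHP(4,3): 4 pigeons, 3 holes, 4*3 = 12 variables.
- pigeon clauses: one per pigeon -> 4 clauses
- hole clauses: 3 holes * C(4,2) = 3 * 6 -> 18 clauses
Total clauses = 4 + 18 = 22

22


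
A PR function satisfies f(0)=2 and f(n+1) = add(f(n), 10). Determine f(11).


f(0) = 2
f(1) = add(f(0), 10) = add(2, 10) = 12
f(2) = add(f(1), 10) = add(12, 10) = 22
f(3) = add(f(2), 10) = add(22, 10) = 32
f(4) = add(f(3), 10) = add(32, 10) = 42
f(5) = add(f(4), 10) = add(42, 10) = 52
f(6) = add(f(5), 10) = add(52, 10) = 62
f(7) = add(f(6), 10) = add(62, 10) = 72
f(8) = add(f(7), 10) = add(72, 10) = 82
f(9) = add(f(8), 10) = add(82, 10) = 92
f(10) = add(f(9), 10) = add(92, 10) = 102
f(11) = add(f(10), 10) = add(102, 10) = 112


112


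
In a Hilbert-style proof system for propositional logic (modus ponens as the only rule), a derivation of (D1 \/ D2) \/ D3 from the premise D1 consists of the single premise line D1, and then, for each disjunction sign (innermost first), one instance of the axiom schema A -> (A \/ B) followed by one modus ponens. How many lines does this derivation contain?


Building the left-nested 3-ary disjunction from D1:
- 1 premise line (D1)
- 3 disjuncts means 2 disjunction signs; each needs 1 axiom instance + 1 MP = 2 lines: 2 * 2 = 4
Total = 1 + 4 = 5 lines.

5


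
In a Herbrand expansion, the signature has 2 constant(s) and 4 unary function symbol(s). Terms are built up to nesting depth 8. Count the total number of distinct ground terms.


Herbrand terms by depth:
Depth 0: 2 constants
Depth 1: 8 new terms (running total: 10)
Depth 2: 32 new terms (running total: 42)
Depth 3: 128 new terms (running total: 170)
Depth 4: 512 new terms (running total: 682)
Depth 5: 2048 new terms (running total: 2730)
Depth 6: 8192 new terms (running total: 10922)
Depth 7: 32768 new terms (running total: 43690)
Depth 8: 131072 new terms (running total: 174762)
Total distinct ground terms = 174762

174762


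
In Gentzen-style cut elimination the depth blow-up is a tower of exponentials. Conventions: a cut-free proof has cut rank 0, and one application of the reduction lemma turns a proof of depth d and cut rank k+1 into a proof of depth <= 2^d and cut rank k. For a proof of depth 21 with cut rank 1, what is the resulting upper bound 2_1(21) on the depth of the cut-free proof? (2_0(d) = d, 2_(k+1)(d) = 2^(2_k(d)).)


Each rank reduction sends depth d to at most 2^d; cut rank r needs r reductions.
2_0(21) = 21
2_1(21) = 2^21 = 2097152
Cut-free depth bound = 2097152

2097152


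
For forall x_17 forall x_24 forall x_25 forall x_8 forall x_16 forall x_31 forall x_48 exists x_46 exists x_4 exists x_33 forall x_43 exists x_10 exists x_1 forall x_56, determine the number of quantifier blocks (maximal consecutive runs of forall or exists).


Alternations = 4.
Blocks = alternations + 1 = 5

5


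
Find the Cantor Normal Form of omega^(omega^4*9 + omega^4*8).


omega^(omega^4*9 + omega^4*8):
Both terms of the exponent have the same exponent 4, so they merge: omega^4*9 + omega^4*8 = omega^4*(9+8) = omega^4*17.
omega raised to a CNF ordinal is a single CNF term: Result = omega^(omega^4*17)

omega^(omega^4*17)


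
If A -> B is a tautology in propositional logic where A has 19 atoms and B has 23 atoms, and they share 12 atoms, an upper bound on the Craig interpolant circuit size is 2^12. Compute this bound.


Shared atoms = 12
Craig interpolant size bound = 2^12
= 4096

4096


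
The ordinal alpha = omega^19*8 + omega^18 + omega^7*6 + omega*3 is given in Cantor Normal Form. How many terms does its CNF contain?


CNF: omega^19*8 + omega^18 + omega^7*6 + omega*3
Count the summands separated by '+':
  term 1: omega^19*8
  term 2: omega^18
  term 3: omega^7*6
  term 4: omega*3
Total terms = 4

4


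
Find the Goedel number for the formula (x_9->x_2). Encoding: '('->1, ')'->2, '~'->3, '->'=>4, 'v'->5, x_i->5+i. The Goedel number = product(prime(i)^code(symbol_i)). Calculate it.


Formula: (x_9->x_2)
Symbol codes: [1, 14, 4, 7, 2]
Primes: [2, 3, 5, 7, 11]
p_1^1 = 2^1 = 2
p_2^14 = 3^14 = 4782969
p_3^4 = 5^4 = 625
p_4^7 = 7^7 = 823543
p_5^2 = 11^2 = 121
Product = 595770821674008750

595770821674008750


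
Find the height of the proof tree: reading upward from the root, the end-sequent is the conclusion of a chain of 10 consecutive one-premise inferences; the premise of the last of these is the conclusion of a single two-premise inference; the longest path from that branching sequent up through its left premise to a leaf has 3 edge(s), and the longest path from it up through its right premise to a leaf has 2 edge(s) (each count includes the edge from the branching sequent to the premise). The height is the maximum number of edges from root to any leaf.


Longest path through the left premise: 3 edges (measured from the branching sequent)
Longest path through the right premise: 2 edges
Height of the subtree rooted at the branching sequent: max(3, 2) = 3
The branching sequent sits 10 edges above the root (the chain of one-premise inferences), so height = 3 + 10 = 13

13


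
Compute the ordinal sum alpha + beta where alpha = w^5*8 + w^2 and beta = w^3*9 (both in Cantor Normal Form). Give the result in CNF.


Ordinal addition (w^5*8 + w^2) + w^3*9:
alpha's leading term has exponent 5 > beta's exponent 3, so it survives.
alpha's tail term has exponent 2 < beta's exponent 3, so it is absorbed by beta.
In ordinal addition, any term followed by a strictly larger-exponent term is absorbed.
Result = w^5*8 + w^3*9

w^5*8 + w^3*9


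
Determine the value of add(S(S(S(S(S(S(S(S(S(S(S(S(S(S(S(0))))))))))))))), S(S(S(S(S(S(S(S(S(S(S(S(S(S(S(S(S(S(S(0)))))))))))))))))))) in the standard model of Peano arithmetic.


add(S^15(0), S^19(0)):
S^15(0) = 15
S^19(0) = 19
15 + 19 = 34

34


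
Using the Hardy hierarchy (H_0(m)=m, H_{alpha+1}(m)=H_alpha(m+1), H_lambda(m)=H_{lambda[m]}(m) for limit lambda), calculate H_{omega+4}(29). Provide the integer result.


H_{omega+4}(29):
Unwind the 4 successor steps: H_{omega+4}(29) = H_omega(29+4) = H_omega(33).
H_omega(m) = H_m(m) = m + m = 2m.
Result = 2 * 33 = 66

66


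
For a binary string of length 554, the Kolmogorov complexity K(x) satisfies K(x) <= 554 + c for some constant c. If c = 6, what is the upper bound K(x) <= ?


K(x) <= |x| + c = 554 + 6 = 560

560


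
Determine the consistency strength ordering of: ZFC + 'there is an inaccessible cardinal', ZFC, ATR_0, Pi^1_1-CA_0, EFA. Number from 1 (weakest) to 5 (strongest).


Ordering by consistency strength:
1. EFA
2. ATR_0
3. Pi^1_1-CA_0
4. ZFC
5. ZFC + 'there is an inaccessible cardinal'


ZFC + 'there is an inaccessible cardinal'=5, ZFC=4, ATR_0=2, Pi^1_1-CA_0=3, EFA=1


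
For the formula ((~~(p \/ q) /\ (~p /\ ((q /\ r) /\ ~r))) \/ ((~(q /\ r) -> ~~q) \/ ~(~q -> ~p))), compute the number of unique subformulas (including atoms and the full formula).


Formula: ((~~(p \/ q) /\ (~p /\ ((q /\ r) /\ ~r))) \/ ((~(q /\ r) -> ~~q) \/ ~(~q -> ~p)))
Subformulas found:
  1. r
  2. q
  3. p
  4. ~p
  5. ~r
  6. ~q
  7. ~~q
  8. (q /\ r)
  9. (p \/ q)
  10. ~(p \/ q)
  11. ~(q /\ r)
  12. ~~(p \/ q)
  13. (~q -> ~p)
  14. ~(~q -> ~p)
  15. ((q /\ r) /\ ~r)
  16. (~(q /\ r) -> ~~q)
  17. (~p /\ ((q /\ r) /\ ~r))
  18. ((~(q /\ r) -> ~~q) \/ ~(~q -> ~p))
  19. (~~(p \/ q) /\ (~p /\ ((q /\ r) /\ ~r)))
  20. ((~~(p \/ q) /\ (~p /\ ((q /\ r) /\ ~r))) \/ ((~(q /\ r) -> ~~q) \/ ~(~q -> ~p)))
Total distinct subformulas = 20

20


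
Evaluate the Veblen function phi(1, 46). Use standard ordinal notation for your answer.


phi(1, 46):
phi(1, beta) = epsilon_beta (the beta-th epsilon number).
phi(1, 46) = epsilon_46

epsilon_46


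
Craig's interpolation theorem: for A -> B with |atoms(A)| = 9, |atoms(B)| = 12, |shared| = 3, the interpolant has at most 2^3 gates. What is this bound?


Shared atoms = 3
Craig interpolant size bound = 2^3
= 8

8


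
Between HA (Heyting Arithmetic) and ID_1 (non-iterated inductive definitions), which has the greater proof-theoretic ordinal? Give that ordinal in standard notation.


Proof-theoretic ordinal of HA (Heyting Arithmetic): epsilon_0
Proof-theoretic ordinal of ID_1 (non-iterated inductive definitions): psi_0(epsilon_{Omega+1})
Comparing: epsilon_0 < psi_0(epsilon_{Omega+1}).
The larger ordinal is psi_0(epsilon_{Omega+1}) (from ID_1 (non-iterated inductive definitions)).

psi_0(epsilon_{Omega+1})


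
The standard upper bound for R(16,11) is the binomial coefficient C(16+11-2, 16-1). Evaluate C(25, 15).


R(16,11) <= C(16+11-2, 16-1) = C(25, 15)
C(25, 15) = 25! / (15! * 10!)
= 3268760

3268760


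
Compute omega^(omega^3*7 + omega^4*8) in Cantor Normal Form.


omega^(omega^3*7 + omega^4*8):
In ordinal addition a term is absorbed by a following term of strictly larger exponent: 3 < 4, so omega^3*7 + omega^4*8 = omega^4*8.
omega raised to a CNF ordinal is a single CNF term: Result = omega^(omega^4*8)

omega^(omega^4*8)


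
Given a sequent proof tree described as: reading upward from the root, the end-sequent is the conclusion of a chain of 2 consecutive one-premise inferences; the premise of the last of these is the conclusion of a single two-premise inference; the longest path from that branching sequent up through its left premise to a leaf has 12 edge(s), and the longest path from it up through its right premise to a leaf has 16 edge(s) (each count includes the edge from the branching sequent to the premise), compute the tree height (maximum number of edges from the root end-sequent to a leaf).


Longest path through the left premise: 12 edges (measured from the branching sequent)
Longest path through the right premise: 16 edges
Height of the subtree rooted at the branching sequent: max(12, 16) = 16
The branching sequent sits 2 edges above the root (the chain of one-premise inferences), so height = 16 + 2 = 18

18


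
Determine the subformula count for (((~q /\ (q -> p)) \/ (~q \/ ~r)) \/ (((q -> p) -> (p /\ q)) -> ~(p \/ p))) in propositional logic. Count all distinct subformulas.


Formula: (((~q /\ (q -> p)) \/ (~q \/ ~r)) \/ (((q -> p) -> (p /\ q)) -> ~(p \/ p)))
Subformulas found:
  1. q
  2. r
  3. p
  4. ~q
  5. ~r
  6. (p \/ p)
  7. (p /\ q)
  8. (q -> p)
  9. ~(p \/ p)
  10. (~q \/ ~r)
  11. (~q /\ (q -> p))
  12. ((q -> p) -> (p /\ q))
  13. ((~q /\ (q -> p)) \/ (~q \/ ~r))
  14. (((q -> p) -> (p /\ q)) -> ~(p \/ p))
  15. (((~q /\ (q -> p)) \/ (~q \/ ~r)) \/ (((q -> p) -> (p /\ q)) -> ~(p \/ p)))
Total distinct subformulas = 15

15


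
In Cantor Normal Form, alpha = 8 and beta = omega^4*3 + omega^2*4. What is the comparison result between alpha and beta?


Compare term by term from highest exponent:
alpha = 8
beta = omega^4*3 + omega^2*4
Term 1: alpha has omega^0*8, beta has omega^4*3
Term 2: alpha has omega^0*0, beta has omega^2*4
Result: alpha < beta

alpha < beta


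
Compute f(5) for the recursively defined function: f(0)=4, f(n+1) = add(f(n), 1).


f(0) = 4
f(1) = add(f(0), 1) = add(4, 1) = 5
f(2) = add(f(1), 1) = add(5, 1) = 6
f(3) = add(f(2), 1) = add(6, 1) = 7
f(4) = add(f(3), 1) = add(7, 1) = 8
f(5) = add(f(4), 1) = add(8, 1) = 9


9


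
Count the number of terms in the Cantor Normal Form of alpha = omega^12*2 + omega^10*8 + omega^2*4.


CNF: omega^12*2 + omega^10*8 + omega^2*4
Count the summands separated by '+':
  term 1: omega^12*2
  term 2: omega^10*8
  term 3: omega^2*4
Total terms = 3

3


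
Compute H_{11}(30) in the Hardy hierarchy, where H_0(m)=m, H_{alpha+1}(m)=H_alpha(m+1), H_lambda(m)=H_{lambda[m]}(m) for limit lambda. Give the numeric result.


H_11(30):
For finite ordinals k, H_k(n) = n + k (each successor step adds 1).
H_11(30) = 30 + 11 = 41

41


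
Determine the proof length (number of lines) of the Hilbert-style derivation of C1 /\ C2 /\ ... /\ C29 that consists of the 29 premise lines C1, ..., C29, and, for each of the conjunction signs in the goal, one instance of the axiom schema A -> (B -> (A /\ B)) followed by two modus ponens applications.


Conjoining 29 premises:
- 29 premise lines
- the goal has 28 conjunction signs; each costs 1 axiom instance + 2 MP = 3 lines: 3 * 28 = 84
Total = 29 + 84 = 113 lines.

113


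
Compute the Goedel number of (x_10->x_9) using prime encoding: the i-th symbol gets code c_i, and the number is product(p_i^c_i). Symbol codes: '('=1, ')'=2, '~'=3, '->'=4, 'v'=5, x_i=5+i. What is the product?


Formula: (x_10->x_9)
Symbol codes: [1, 15, 4, 14, 2]
Primes: [2, 3, 5, 7, 11]
p_1^1 = 2^1 = 2
p_2^15 = 3^15 = 14348907
p_3^4 = 5^4 = 625
p_4^14 = 7^14 = 678223072849
p_5^2 = 11^2 = 121
Product = 1471928669381634564003750

1471928669381634564003750


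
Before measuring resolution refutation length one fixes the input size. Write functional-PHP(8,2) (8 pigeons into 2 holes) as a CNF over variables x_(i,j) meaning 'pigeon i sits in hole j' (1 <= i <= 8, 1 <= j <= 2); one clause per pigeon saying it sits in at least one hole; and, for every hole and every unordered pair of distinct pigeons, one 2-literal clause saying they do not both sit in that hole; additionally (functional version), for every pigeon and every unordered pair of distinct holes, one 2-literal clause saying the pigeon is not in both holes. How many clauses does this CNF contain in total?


functional-PHP(8,2): 8 pigeons, 2 holes, 8*2 = 16 variables.
- pigeon clauses: one per pigeon -> 8 clauses
- hole clauses: 2 holes * C(8,2) = 2 * 28 -> 56 clauses
- functional clauses: 8 pigeons * C(2,2) = 8 * 1 -> 8 clauses
Total clauses = 8 + 56 + 8 = 72

72


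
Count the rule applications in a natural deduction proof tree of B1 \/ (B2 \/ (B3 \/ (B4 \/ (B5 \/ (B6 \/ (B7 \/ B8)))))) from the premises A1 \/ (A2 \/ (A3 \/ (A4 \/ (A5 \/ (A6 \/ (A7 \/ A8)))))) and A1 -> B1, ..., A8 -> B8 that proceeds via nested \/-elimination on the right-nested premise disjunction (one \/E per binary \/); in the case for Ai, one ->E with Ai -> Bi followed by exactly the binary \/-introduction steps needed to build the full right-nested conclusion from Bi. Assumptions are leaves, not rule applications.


Constructive dilemma with 8 branches, all disjunctions right-nested:
- \/E: the premise has 7 binary \/, each eliminated once: 7 nodes.
- ->E: one per case (Ai with Ai -> Bi gives Bi): 8 nodes.
- \/I: in case i < n, Bi needs 1 step to form Bi \/ (B(i+1) \/ ...) and then i-1 steps to prepend B(i-1), ..., B1, i.e. i steps; in case i = n, B8 needs 7 prepend steps.
  \/I total = (1 + 2 + ... + 7) + 7 = 28 + 7 = 35 nodes.
Total = 7 + 8 + 35 = 50

50


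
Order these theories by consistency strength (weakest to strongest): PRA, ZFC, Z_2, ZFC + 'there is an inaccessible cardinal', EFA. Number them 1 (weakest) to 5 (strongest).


Ordering by consistency strength:
1. EFA
2. PRA
3. Z_2
4. ZFC
5. ZFC + 'there is an inaccessible cardinal'


PRA=2, ZFC=4, Z_2=3, ZFC + 'there is an inaccessible cardinal'=5, EFA=1


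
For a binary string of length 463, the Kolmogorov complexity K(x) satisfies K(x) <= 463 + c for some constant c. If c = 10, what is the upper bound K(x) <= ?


K(x) <= |x| + c = 463 + 10 = 473

473


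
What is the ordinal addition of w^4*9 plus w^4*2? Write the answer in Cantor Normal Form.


Ordinal addition w^4*9 + w^4*2:
Both terms have the same exponent 4.
w^e*c + w^e*d = w^e*(c+d).
Result = w^4*(9+2) = w^4*11

w^4*11


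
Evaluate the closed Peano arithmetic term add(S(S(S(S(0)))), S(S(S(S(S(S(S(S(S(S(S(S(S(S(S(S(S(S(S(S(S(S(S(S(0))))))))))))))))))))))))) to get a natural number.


add(S^4(0), S^24(0)):
S^4(0) = 4
S^24(0) = 24
4 + 24 = 28

28


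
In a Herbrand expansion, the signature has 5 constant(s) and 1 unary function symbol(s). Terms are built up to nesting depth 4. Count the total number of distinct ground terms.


Herbrand terms by depth:
Depth 0: 5 constants
Depth 1: 5 new terms (running total: 10)
Depth 2: 5 new terms (running total: 15)
Depth 3: 5 new terms (running total: 20)
Depth 4: 5 new terms (running total: 25)
Total distinct ground terms = 25

25


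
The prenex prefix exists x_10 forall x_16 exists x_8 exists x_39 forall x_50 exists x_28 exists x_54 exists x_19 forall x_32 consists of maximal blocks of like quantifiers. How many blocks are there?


Alternations = 5.
Blocks = alternations + 1 = 6

6
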